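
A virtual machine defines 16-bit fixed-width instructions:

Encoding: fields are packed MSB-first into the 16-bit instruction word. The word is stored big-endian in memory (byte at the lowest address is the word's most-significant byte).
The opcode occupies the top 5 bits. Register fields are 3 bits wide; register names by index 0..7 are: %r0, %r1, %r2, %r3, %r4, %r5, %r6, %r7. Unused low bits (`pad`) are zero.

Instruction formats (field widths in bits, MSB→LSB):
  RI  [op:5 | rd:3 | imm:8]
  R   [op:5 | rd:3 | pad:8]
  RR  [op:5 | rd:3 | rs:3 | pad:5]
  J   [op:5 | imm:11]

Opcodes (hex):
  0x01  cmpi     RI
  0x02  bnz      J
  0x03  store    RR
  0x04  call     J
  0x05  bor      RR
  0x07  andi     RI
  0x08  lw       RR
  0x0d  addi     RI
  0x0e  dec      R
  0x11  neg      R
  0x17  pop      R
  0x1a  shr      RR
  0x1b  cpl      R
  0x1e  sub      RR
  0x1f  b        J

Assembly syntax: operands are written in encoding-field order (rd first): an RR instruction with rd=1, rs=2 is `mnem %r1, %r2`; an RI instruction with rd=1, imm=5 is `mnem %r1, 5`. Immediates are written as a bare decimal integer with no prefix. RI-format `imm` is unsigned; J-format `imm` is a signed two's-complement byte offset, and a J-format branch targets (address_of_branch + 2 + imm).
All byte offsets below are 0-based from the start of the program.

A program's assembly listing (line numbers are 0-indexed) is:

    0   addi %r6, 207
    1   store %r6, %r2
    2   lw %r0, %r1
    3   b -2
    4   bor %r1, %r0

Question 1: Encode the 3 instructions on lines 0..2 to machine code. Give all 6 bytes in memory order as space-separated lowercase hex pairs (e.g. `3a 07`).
6e cf 1e 40 40 20

line 0 (addi): pack op=0xd:5|rd=6:3|imm=207:8 = 0x6ecf; big→ 6e cf
line 1 (store): pack op=0x3:5|rd=6:3|rs=2:3|pad=0:5 = 0x1e40; big→ 1e 40
line 2 (lw): pack op=0x8:5|rd=0:3|rs=1:3|pad=0:5 = 0x4020; big→ 40 20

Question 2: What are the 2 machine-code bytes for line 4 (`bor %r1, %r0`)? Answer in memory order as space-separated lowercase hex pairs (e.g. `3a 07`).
29 00

L4: bor op=0x5:5|rd=1:3|rs=0:3|pad=0:5 ⇒ 0x2900 ⇒ big 29 00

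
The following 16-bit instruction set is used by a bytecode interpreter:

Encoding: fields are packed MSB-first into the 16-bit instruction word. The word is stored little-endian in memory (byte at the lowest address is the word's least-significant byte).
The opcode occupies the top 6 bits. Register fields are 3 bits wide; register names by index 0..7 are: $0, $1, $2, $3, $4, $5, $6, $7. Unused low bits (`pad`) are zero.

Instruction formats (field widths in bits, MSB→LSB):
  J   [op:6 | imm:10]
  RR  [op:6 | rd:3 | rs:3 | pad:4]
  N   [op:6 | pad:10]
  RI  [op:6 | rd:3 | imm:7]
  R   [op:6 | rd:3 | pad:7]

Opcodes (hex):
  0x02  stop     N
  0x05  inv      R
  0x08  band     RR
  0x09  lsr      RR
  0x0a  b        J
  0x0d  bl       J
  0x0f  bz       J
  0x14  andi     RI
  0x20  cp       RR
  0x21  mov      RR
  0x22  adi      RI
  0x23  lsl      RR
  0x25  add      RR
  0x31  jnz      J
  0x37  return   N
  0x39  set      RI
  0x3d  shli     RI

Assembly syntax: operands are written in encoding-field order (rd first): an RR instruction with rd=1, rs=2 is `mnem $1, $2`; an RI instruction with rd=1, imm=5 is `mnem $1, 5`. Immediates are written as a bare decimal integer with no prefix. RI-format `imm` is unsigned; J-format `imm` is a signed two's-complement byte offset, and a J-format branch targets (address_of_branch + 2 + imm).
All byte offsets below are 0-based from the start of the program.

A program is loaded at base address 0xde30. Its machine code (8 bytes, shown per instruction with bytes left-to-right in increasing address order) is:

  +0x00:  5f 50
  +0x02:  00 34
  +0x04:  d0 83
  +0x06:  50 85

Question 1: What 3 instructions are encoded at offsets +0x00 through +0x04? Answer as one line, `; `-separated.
[00] 5f 50 → 0x505f
  opcode bits[15:10]=0x14: andi/RI
  [9:7] rd=0 = $0
  [6:0] imm=95 = 95
[02] 00 34 → 0x3400
  opcode bits[15:10]=0xd: bl/J
  [9:0] imm=0 = 0
[04] d0 83 → 0x83d0
  opcode bits[15:10]=0x20: cp/RR
  [9:7] rd=7 = $7
  [6:4] rs=5 = $5

andi $0, 95; bl 0; cp $7, $5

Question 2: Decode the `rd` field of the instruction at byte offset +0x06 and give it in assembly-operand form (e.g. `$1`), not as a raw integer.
$2

[06] 50 85 → 0x8550
  op=0x8550>>10=0x21 ⇒ mov (RR)
  rd@[9:7]=0x2 ⇒ $2
  rs@[6:4]=0x5 ⇒ $5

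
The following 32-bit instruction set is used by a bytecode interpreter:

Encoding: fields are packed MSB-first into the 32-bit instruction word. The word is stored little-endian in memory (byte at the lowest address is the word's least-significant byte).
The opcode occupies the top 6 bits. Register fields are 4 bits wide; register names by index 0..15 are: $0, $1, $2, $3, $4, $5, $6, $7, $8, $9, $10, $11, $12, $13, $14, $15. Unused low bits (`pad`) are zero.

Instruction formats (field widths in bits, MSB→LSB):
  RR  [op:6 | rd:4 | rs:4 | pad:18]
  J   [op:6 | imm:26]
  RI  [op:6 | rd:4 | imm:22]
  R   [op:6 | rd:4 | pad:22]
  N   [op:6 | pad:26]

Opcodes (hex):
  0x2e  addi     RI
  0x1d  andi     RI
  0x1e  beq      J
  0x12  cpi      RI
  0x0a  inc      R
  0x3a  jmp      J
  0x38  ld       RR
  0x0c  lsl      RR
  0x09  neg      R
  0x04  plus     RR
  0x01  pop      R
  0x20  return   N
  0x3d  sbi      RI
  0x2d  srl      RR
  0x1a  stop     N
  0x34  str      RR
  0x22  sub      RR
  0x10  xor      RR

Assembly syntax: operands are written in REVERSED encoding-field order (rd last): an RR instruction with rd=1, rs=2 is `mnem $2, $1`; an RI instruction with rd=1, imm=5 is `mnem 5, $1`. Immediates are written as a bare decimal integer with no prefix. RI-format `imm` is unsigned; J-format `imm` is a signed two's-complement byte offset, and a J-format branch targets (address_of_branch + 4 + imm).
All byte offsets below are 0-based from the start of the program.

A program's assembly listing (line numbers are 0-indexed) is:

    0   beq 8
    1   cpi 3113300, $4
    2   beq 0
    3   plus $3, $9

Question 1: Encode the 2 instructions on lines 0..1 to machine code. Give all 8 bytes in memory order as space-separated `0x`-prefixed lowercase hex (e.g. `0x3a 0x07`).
0x08 0x00 0x00 0x78 0x54 0x81 0x2f 0x49

line 0 (beq): pack op=0x1e:6|imm=8:26 = 0x78000008; little→ 08 00 00 78
line 1 (cpi): pack op=0x12:6|rd=4:4|imm=3113300:22 = 0x492f8154; little→ 54 81 2f 49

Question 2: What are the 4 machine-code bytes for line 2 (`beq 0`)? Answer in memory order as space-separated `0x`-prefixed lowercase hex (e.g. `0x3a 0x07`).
2. beq fields op=0x1e:6|imm=0:26 → word 78000000h → 00 00 00 78

0x00 0x00 0x00 0x78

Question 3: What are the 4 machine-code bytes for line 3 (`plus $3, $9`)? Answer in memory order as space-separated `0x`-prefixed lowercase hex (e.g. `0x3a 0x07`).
3. plus fields op=0x4:6|rd=9:4|rs=3:4|pad=0:18 → word 124c0000h → 00 00 4c 12

0x00 0x00 0x4c 0x12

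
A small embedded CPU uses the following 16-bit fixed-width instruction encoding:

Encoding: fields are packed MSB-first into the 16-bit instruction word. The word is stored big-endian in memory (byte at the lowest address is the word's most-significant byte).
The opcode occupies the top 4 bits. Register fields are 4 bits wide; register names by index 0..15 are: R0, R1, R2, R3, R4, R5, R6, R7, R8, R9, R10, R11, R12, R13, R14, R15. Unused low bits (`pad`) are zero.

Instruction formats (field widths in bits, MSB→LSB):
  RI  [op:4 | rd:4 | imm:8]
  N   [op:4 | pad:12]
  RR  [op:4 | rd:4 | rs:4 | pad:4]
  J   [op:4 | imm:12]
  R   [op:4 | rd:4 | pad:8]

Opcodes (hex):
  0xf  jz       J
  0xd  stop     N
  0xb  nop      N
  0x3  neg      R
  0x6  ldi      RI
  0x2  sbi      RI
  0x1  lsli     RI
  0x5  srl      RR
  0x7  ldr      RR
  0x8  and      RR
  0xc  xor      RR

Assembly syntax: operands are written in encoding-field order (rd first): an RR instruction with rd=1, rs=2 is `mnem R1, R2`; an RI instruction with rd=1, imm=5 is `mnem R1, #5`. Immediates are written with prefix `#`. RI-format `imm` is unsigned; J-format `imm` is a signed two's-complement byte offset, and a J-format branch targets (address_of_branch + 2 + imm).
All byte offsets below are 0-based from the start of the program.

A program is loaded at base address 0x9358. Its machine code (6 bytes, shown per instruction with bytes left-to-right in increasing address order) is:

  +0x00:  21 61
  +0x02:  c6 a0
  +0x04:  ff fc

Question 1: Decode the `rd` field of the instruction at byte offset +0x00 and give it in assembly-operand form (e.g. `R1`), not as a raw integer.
R1

+0x00: 21 61 ⇒ word 0x2161 (big)
  opcode bits[15:12]=0x2: sbi/RI
  [11:8] rd=1 = R1
  [7:0] imm=97 = #97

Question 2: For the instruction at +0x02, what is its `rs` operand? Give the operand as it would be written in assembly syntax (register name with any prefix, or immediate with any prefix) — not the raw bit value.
[02] c6 a0 → 0xc6a0
  top 4b → 0xc → xor [RR]
  [11:8] rd=6 = R6
  [7:4] rs=10 = R10

R10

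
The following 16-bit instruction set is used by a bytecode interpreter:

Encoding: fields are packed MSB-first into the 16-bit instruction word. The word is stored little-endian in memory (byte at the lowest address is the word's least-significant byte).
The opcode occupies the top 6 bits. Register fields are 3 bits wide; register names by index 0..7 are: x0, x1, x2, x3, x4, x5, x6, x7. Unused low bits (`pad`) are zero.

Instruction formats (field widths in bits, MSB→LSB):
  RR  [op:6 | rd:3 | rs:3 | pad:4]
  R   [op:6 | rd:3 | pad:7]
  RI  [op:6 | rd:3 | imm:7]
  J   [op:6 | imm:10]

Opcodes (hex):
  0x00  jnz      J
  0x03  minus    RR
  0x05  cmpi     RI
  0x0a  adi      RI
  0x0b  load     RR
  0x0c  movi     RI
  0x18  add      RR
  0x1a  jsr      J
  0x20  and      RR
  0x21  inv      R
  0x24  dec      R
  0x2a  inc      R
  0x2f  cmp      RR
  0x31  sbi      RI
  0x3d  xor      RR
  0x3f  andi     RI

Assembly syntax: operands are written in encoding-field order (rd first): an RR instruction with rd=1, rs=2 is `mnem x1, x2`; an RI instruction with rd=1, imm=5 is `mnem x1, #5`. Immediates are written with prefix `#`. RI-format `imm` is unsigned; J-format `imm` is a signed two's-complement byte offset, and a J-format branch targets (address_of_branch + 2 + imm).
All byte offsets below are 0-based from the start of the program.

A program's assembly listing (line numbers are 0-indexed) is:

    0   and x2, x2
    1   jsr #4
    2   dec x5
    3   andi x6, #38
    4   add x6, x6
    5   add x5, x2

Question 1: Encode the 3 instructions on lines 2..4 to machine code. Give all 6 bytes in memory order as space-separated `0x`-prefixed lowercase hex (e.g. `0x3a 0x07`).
0x80 0x92 0x26 0xff 0x60 0x63

L2: dec op=0x24:6|rd=5:3|pad=0:7 ⇒ 0x9280 ⇒ little 80 92
L3: andi op=0x3f:6|rd=6:3|imm=38:7 ⇒ 0xff26 ⇒ little 26 ff
L4: add op=0x18:6|rd=6:3|rs=6:3|pad=0:4 ⇒ 0x6360 ⇒ little 60 63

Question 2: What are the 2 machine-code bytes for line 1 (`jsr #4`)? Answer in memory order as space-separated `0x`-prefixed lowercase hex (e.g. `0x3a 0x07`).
0x04 0x68

L1: jsr op=0x1a:6|imm=4:10 ⇒ 0x6804 ⇒ little 04 68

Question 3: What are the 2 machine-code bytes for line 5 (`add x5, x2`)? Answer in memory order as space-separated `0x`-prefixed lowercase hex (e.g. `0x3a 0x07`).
line 5 (add): pack op=0x18:6|rd=5:3|rs=2:3|pad=0:4 = 0x62a0; little→ a0 62

0xa0 0x62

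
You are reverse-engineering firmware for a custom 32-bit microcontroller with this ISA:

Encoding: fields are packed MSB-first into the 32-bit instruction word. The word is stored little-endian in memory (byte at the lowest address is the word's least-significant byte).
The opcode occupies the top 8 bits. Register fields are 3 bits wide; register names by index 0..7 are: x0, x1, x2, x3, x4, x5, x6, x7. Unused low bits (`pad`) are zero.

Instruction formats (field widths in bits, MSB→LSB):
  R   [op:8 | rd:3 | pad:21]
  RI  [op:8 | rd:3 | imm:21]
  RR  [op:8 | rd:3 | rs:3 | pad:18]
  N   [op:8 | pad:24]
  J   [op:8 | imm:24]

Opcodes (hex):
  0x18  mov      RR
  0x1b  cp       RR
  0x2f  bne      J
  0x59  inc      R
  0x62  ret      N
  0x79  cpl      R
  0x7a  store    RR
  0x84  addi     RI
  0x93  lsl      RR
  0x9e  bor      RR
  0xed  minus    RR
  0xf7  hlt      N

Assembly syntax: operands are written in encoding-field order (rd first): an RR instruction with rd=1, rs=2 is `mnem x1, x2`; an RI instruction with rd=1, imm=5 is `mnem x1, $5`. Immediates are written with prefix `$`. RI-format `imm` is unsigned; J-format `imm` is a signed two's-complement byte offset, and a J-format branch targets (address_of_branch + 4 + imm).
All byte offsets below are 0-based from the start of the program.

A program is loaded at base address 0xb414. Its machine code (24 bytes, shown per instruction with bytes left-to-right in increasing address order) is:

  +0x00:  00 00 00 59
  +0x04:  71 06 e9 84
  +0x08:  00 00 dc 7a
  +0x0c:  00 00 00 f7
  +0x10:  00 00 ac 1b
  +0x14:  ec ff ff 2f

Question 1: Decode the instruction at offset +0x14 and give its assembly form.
bne $-20

[14] ec ff ff 2f → 0x2fffffec
  top 8b → 0x2f → bne [J]
  imm: (w>>0)&0xffffff=0xffffec (s24→-20) → $-20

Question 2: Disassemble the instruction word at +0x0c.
off 0x0c: read 00 00 00 f7 as little → 0xf7000000
  opcode bits[31:24]=0xf7: hlt/N

hlt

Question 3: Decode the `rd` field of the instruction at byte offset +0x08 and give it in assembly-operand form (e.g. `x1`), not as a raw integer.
+0x08: 00 00 dc 7a ⇒ word 0x7adc0000 (little)
  op=0x7adc0000>>24=0x7a ⇒ store (RR)
  [23:21] rd=6 = x6
  [20:18] rs=7 = x7

x6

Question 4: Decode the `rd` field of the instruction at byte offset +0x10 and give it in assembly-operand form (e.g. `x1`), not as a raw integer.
@+10  little-endian(00 00 ac 1b) = 0x1bac0000
  opcode bits[31:24]=0x1b: cp/RR
  [23:21] rd=5 = x5
  [20:18] rs=3 = x3

x5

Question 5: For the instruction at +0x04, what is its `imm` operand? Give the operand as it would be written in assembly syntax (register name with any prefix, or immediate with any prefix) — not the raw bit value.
[04] 71 06 e9 84 → 0x84e90671
  opcode bits[31:24]=0x84: addi/RI
  rd: (w>>21)&0x7=0x7 → x7
  imm: (w>>0)&0x1fffff=0x90671 → $591473

$591473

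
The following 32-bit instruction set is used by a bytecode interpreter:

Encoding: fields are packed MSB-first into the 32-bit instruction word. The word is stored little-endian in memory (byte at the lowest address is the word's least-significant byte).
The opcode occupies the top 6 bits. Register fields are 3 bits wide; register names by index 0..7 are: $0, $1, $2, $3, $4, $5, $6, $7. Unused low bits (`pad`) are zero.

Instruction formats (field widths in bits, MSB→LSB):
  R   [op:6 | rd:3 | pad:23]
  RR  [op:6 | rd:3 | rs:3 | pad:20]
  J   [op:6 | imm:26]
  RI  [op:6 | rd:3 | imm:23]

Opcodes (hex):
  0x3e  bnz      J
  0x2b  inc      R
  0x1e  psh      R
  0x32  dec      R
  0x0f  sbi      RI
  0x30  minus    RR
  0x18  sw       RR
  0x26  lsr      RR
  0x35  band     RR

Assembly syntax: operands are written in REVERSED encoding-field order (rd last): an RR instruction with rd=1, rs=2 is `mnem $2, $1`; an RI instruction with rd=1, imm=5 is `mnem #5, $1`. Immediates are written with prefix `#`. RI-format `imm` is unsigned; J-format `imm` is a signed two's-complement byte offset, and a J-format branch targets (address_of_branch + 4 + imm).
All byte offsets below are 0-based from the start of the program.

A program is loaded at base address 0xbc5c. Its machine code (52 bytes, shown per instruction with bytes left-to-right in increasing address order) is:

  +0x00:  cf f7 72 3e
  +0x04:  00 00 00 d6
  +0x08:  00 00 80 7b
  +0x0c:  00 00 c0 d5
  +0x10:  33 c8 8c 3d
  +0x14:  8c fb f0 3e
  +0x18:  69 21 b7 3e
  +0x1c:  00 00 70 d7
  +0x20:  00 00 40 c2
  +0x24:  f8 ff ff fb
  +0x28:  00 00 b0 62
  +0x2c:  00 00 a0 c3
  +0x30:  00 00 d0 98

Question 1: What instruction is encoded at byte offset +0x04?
off 0x04: read 00 00 00 d6 as little → 0xd6000000
  op=0xd6000000>>26=0x35 ⇒ band (RR)
  [25:23] rd=4 = $4
  [22:20] rs=0 = $0

band $0, $4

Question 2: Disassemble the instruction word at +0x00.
+0x00: cf f7 72 3e ⇒ word 0x3e72f7cf (little)
  op=0x3e72f7cf>>26=0xf ⇒ sbi (RI)
  rd@[25:23]=0x4 ⇒ $4
  imm@[22:0]=0x72f7cf ⇒ #7534543

sbi #7534543, $4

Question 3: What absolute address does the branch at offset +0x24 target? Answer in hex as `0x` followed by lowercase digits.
0xbc7c

+0x24: f8 ff ff fb ⇒ word 0xfbfffff8 (little)
  opcode bits[31:26]=0x3e: bnz/J
  [25:0] imm=67108856 (s26→-8) = #-8
  target = base 0xbc5c + off 0x24 + 4 + imm -8 = 0xbc7c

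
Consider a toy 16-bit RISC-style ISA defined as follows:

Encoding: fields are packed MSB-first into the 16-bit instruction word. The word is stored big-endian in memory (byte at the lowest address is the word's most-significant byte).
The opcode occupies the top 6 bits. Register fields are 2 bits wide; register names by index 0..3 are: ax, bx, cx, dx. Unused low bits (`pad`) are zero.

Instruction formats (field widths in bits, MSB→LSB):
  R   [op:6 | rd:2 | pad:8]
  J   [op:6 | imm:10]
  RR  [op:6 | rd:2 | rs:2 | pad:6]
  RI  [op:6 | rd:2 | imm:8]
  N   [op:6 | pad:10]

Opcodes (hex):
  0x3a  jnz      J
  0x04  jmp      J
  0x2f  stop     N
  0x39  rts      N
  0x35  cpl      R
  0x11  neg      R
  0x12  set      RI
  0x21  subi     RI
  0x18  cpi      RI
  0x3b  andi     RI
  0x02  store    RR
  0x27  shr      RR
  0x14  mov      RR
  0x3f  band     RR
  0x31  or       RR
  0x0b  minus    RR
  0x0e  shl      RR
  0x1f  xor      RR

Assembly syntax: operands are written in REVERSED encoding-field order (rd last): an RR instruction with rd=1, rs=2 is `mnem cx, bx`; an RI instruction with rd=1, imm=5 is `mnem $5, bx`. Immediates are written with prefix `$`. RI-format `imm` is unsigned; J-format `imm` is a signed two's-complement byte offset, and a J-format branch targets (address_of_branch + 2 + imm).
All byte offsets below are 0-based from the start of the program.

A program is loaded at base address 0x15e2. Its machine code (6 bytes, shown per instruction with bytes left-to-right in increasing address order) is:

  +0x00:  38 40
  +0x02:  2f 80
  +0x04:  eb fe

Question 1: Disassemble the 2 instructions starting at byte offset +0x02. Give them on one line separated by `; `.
off 0x02: read 2f 80 as big → 0x2f80
  op=0x2f80>>10=0xb ⇒ minus (RR)
  rd@[9:8]=0x3 ⇒ dx
  rs@[7:6]=0x2 ⇒ cx
off 0x04: read eb fe as big → 0xebfe
  op=0xebfe>>10=0x3a ⇒ jnz (J)
  imm@[9:0]=0x3fe (s10→-2) ⇒ $-2

minus cx, dx; jnz $-2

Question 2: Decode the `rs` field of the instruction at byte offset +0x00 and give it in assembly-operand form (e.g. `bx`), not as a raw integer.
bx

+0x00: 38 40 ⇒ word 0x3840 (big)
  top 6b → 0xe → shl [RR]
  rd@[9:8]=0x0 ⇒ ax
  rs@[7:6]=0x1 ⇒ bx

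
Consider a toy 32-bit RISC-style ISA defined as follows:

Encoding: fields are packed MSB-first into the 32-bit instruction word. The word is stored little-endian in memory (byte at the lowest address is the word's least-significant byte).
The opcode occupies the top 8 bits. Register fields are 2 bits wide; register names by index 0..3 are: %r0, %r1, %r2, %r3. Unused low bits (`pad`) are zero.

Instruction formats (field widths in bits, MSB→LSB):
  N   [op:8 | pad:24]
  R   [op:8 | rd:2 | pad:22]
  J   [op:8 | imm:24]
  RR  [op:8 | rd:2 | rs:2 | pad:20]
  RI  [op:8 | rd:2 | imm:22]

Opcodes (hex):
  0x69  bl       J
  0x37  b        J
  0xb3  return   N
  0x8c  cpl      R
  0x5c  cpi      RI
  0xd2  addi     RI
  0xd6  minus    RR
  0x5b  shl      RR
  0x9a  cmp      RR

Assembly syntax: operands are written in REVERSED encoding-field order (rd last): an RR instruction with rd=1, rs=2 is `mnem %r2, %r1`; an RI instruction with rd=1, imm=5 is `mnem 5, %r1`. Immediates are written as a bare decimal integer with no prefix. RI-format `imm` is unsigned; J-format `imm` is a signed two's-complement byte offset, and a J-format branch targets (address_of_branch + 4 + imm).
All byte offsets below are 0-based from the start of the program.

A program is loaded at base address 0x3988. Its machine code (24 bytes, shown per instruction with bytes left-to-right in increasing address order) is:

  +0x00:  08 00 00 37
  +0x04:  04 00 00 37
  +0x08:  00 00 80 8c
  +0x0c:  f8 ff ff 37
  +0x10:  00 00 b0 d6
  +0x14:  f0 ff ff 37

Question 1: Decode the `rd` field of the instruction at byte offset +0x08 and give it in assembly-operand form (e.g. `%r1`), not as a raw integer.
+0x08: 00 00 80 8c ⇒ word 0x8c800000 (little)
  op=0x8c800000>>24=0x8c ⇒ cpl (R)
  [23:22] rd=2 = %r2

%r2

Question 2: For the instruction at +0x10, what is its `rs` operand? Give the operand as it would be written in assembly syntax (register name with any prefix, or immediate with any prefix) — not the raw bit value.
%r3

[10] 00 00 b0 d6 → 0xd6b00000
  op=0xd6b00000>>24=0xd6 ⇒ minus (RR)
  rd@[23:22]=0x2 ⇒ %r2
  rs@[21:20]=0x3 ⇒ %r3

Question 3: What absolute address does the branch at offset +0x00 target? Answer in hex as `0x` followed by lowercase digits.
0x3994

+0x00: 08 00 00 37 ⇒ word 0x37000008 (little)
  opcode bits[31:24]=0x37: b/J
  imm@[23:0]=0x8 ⇒ 8
  target = base 0x3988 + off 0x00 + 4 + imm 8 = 0x3994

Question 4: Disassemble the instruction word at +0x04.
off 0x04: read 04 00 00 37 as little → 0x37000004
  op=0x37000004>>24=0x37 ⇒ b (J)
  imm: (w>>0)&0xffffff=0x4 → 4

b 4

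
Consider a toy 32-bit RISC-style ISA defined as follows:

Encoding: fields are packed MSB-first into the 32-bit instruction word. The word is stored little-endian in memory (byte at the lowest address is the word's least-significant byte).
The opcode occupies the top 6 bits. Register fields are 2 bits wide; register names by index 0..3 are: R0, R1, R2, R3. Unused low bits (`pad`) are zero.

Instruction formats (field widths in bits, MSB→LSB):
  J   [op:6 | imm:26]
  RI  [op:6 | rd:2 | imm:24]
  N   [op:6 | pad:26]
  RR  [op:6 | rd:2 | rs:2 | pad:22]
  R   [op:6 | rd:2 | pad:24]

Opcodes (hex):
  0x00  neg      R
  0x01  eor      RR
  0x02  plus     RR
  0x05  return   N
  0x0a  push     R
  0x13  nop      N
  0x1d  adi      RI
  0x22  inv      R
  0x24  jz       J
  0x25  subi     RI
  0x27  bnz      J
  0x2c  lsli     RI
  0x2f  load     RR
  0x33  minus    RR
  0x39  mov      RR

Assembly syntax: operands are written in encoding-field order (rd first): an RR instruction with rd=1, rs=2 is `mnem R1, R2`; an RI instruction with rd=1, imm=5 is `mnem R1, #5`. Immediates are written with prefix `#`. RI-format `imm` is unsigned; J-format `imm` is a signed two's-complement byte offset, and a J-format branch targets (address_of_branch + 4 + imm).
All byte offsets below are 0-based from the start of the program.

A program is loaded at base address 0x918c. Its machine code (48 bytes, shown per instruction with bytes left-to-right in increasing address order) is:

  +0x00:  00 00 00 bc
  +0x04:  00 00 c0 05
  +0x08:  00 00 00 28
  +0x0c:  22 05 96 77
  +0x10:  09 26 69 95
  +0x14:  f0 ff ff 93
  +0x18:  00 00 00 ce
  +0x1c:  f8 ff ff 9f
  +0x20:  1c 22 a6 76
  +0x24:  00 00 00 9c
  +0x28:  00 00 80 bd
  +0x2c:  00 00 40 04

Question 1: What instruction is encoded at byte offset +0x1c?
bnz #-8

+0x1c: f8 ff ff 9f ⇒ word 0x9ffffff8 (little)
  opcode bits[31:26]=0x27: bnz/J
  [25:0] imm=67108856 (s26→-8) = #-8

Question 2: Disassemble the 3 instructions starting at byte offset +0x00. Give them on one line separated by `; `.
@+00  little-endian(00 00 00 bc) = 0xbc000000
  op=0xbc000000>>26=0x2f ⇒ load (RR)
  rd: (w>>24)&0x3=0x0 → R0
  rs: (w>>22)&0x3=0x0 → R0
@+04  little-endian(00 00 c0 05) = 0x05c00000
  op=0x05c00000>>26=0x1 ⇒ eor (RR)
  rd: (w>>24)&0x3=0x1 → R1
  rs: (w>>22)&0x3=0x3 → R3
@+08  little-endian(00 00 00 28) = 0x28000000
  op=0x28000000>>26=0xa ⇒ push (R)
  rd: (w>>24)&0x3=0x0 → R0

load R0, R0; eor R1, R3; push R0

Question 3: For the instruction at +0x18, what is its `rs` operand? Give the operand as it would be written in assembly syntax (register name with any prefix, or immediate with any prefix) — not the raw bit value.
R0

+0x18: 00 00 00 ce ⇒ word 0xce000000 (little)
  opcode bits[31:26]=0x33: minus/RR
  rd: (w>>24)&0x3=0x2 → R2
  rs: (w>>22)&0x3=0x0 → R0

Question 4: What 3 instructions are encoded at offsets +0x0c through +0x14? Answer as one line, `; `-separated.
adi R3, #9831714; subi R1, #6891017; jz #-16

off 0x0c: read 22 05 96 77 as little → 0x77960522
  opcode bits[31:26]=0x1d: adi/RI
  rd@[25:24]=0x3 ⇒ R3
  imm@[23:0]=0x960522 ⇒ #9831714
off 0x10: read 09 26 69 95 as little → 0x95692609
  opcode bits[31:26]=0x25: subi/RI
  rd@[25:24]=0x1 ⇒ R1
  imm@[23:0]=0x692609 ⇒ #6891017
off 0x14: read f0 ff ff 93 as little → 0x93fffff0
  opcode bits[31:26]=0x24: jz/J
  imm@[25:0]=0x3fffff0 (s26→-16) ⇒ #-16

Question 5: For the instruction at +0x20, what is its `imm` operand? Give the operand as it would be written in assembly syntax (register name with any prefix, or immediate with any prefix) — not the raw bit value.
@+20  little-endian(1c 22 a6 76) = 0x76a6221c
  top 6b → 0x1d → adi [RI]
  rd: (w>>24)&0x3=0x2 → R2
  imm: (w>>0)&0xffffff=0xa6221c → #10887708

#10887708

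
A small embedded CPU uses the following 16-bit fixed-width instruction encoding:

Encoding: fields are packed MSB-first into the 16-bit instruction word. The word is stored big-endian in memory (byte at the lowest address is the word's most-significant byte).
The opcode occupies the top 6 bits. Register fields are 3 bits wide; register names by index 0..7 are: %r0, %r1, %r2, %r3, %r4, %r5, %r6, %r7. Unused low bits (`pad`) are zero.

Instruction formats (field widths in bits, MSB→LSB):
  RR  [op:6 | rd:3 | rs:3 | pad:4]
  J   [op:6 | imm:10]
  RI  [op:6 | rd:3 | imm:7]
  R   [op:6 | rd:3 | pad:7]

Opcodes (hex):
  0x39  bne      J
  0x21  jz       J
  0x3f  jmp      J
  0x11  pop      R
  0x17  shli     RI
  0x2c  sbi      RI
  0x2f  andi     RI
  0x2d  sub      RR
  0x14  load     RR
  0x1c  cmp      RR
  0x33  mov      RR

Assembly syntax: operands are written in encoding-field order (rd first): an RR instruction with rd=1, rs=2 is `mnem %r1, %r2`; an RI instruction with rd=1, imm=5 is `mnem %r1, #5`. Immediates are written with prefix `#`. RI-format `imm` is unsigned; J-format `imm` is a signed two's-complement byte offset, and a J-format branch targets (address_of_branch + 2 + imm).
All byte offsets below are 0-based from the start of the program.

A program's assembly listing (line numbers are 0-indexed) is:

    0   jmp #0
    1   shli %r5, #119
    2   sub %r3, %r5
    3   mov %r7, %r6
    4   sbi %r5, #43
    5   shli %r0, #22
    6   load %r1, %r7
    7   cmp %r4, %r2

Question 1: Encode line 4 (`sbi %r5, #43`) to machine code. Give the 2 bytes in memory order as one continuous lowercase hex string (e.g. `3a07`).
b2ab

4. sbi fields op=0x2c:6|rd=5:3|imm=43:7 → word b2abh → b2 ab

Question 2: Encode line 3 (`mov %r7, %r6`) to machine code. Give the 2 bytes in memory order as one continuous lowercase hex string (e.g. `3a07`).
cfe0

3. mov fields op=0x33:6|rd=7:3|rs=6:3|pad=0:4 → word cfe0h → cf e0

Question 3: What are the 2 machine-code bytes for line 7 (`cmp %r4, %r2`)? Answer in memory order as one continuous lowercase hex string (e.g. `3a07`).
L7: cmp op=0x1c:6|rd=4:3|rs=2:3|pad=0:4 ⇒ 0x7220 ⇒ big 72 20

7220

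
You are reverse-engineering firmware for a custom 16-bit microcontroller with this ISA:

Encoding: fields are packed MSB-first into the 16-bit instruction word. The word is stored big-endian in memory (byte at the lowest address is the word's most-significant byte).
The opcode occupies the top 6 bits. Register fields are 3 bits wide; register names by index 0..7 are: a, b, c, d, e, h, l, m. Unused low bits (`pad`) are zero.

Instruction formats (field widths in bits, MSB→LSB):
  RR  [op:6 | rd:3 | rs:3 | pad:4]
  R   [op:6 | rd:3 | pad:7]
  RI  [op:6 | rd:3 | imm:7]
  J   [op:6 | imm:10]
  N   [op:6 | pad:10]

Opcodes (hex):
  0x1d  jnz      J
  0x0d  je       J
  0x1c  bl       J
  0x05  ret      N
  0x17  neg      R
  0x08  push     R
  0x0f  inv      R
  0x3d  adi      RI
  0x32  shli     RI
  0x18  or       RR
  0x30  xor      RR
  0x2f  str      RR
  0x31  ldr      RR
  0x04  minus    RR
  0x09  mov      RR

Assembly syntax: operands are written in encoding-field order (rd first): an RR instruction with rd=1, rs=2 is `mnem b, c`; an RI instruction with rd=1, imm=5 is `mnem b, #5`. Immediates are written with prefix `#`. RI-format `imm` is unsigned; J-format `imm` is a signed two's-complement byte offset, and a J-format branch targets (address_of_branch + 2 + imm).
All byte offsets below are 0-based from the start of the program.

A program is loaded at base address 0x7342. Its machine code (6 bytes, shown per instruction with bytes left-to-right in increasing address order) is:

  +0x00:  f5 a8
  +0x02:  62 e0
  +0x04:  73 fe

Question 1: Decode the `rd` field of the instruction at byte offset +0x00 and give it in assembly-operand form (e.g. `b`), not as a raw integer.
d

+0x00: f5 a8 ⇒ word 0xf5a8 (big)
  op=0xf5a8>>10=0x3d ⇒ adi (RI)
  rd: (w>>7)&0x7=0x3 → d
  imm: (w>>0)&0x7f=0x28 → #40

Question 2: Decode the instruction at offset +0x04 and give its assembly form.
bl #-2

[04] 73 fe → 0x73fe
  top 6b → 0x1c → bl [J]
  [9:0] imm=1022 (s10→-2) = #-2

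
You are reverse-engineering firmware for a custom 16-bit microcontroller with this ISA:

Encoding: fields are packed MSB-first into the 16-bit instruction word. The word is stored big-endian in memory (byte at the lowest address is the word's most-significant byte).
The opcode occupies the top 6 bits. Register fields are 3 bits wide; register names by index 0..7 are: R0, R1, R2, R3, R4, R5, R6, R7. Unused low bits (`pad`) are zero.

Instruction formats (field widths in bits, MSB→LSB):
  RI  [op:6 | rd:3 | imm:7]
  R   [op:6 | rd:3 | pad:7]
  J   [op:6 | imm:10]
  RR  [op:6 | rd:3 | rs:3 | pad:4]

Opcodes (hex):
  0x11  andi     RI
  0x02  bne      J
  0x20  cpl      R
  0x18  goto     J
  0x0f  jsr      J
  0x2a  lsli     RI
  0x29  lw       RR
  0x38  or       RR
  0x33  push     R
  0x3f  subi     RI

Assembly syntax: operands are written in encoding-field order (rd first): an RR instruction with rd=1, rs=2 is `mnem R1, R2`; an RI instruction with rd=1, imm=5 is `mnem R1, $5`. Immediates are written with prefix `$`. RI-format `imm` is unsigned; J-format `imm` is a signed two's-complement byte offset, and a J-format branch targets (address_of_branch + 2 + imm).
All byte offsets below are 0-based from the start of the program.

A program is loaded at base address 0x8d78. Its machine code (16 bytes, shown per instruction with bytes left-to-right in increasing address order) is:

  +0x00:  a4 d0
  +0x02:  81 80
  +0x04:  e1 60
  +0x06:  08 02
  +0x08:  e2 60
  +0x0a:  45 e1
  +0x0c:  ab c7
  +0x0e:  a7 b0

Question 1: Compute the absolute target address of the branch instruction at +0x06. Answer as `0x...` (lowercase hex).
0x8d82

+0x06: 08 02 ⇒ word 0x0802 (big)
  top 6b → 0x2 → bne [J]
  [9:0] imm=2 = $2
  target = base 0x8d78 + off 0x06 + 2 + imm 2 = 0x8d82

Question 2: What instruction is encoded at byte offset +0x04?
off 0x04: read e1 60 as big → 0xe160
  top 6b → 0x38 → or [RR]
  rd@[9:7]=0x2 ⇒ R2
  rs@[6:4]=0x6 ⇒ R6

or R2, R6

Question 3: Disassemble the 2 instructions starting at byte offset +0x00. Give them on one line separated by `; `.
off 0x00: read a4 d0 as big → 0xa4d0
  opcode bits[15:10]=0x29: lw/RR
  [9:7] rd=1 = R1
  [6:4] rs=5 = R5
off 0x02: read 81 80 as big → 0x8180
  opcode bits[15:10]=0x20: cpl/R
  [9:7] rd=3 = R3

lw R1, R5; cpl R3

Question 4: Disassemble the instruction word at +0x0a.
[0a] 45 e1 → 0x45e1
  opcode bits[15:10]=0x11: andi/RI
  rd: (w>>7)&0x7=0x3 → R3
  imm: (w>>0)&0x7f=0x61 → $97

andi R3, $97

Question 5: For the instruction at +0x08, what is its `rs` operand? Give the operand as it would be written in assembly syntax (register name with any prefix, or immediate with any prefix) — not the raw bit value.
off 0x08: read e2 60 as big → 0xe260
  op=0xe260>>10=0x38 ⇒ or (RR)
  rd: (w>>7)&0x7=0x4 → R4
  rs: (w>>4)&0x7=0x6 → R6

R6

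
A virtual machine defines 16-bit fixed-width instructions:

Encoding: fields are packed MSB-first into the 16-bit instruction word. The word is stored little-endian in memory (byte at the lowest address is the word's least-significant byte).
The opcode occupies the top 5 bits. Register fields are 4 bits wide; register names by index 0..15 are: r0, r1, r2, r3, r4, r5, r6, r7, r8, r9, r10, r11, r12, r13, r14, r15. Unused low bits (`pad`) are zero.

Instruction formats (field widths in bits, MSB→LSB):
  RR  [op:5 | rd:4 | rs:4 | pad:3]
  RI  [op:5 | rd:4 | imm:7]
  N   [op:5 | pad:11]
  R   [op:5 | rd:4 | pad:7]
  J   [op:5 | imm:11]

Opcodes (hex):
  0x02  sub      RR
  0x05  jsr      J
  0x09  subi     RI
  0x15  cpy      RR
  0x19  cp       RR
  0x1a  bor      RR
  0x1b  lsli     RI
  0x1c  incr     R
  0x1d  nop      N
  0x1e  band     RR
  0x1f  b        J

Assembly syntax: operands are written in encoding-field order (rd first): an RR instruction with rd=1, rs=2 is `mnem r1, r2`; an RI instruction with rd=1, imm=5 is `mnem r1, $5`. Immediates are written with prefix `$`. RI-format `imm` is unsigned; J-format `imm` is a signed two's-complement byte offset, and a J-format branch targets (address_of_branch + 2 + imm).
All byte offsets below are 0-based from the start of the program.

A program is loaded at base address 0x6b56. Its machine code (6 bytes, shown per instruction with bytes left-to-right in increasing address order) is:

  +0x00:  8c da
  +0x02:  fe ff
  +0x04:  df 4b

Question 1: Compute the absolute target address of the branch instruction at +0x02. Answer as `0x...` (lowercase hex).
0x6b58

[02] fe ff → 0xfffe
  op=0xfffe>>11=0x1f ⇒ b (J)
  [10:0] imm=2046 (s11→-2) = $-2
  target = base 0x6b56 + off 0x02 + 2 + imm -2 = 0x6b58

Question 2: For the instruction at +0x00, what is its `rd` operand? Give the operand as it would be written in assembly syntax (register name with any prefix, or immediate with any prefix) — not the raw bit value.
r5

off 0x00: read 8c da as little → 0xda8c
  top 5b → 0x1b → lsli [RI]
  rd: (w>>7)&0xf=0x5 → r5
  imm: (w>>0)&0x7f=0xc → $12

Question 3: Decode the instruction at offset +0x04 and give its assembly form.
@+04  little-endian(df 4b) = 0x4bdf
  top 5b → 0x9 → subi [RI]
  rd@[10:7]=0x7 ⇒ r7
  imm@[6:0]=0x5f ⇒ $95

subi r7, $95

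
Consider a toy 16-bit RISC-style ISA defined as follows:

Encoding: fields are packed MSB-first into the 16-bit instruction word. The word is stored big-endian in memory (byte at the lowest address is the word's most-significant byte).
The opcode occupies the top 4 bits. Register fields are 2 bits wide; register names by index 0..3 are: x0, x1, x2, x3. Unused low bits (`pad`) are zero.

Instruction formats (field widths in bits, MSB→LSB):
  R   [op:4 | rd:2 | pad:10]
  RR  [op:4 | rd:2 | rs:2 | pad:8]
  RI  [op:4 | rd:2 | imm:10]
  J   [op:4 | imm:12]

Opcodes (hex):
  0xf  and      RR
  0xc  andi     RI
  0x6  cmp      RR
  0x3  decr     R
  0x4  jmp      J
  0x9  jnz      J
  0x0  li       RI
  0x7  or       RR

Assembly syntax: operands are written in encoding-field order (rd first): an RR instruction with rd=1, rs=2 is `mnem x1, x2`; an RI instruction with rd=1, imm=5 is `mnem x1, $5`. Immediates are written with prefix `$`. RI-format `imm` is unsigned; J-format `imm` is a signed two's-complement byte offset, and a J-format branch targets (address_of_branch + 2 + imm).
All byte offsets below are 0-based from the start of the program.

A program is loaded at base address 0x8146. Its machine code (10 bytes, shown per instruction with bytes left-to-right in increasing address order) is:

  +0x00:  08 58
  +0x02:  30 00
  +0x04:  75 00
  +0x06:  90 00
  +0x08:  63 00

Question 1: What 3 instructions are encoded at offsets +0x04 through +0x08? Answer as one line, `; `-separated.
[04] 75 00 → 0x7500
  op=0x7500>>12=0x7 ⇒ or (RR)
  rd: (w>>10)&0x3=0x1 → x1
  rs: (w>>8)&0x3=0x1 → x1
[06] 90 00 → 0x9000
  op=0x9000>>12=0x9 ⇒ jnz (J)
  imm: (w>>0)&0xfff=0x0 → $0
[08] 63 00 → 0x6300
  op=0x6300>>12=0x6 ⇒ cmp (RR)
  rd: (w>>10)&0x3=0x0 → x0
  rs: (w>>8)&0x3=0x3 → x3

or x1, x1; jnz $0; cmp x0, x3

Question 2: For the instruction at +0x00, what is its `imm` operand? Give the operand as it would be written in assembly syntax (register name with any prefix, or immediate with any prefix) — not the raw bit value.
+0x00: 08 58 ⇒ word 0x0858 (big)
  op=0x0858>>12=0x0 ⇒ li (RI)
  [11:10] rd=2 = x2
  [9:0] imm=88 = $88

$88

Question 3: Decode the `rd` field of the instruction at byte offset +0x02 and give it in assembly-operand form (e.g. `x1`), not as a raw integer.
x0

+0x02: 30 00 ⇒ word 0x3000 (big)
  top 4b → 0x3 → decr [R]
  [11:10] rd=0 = x0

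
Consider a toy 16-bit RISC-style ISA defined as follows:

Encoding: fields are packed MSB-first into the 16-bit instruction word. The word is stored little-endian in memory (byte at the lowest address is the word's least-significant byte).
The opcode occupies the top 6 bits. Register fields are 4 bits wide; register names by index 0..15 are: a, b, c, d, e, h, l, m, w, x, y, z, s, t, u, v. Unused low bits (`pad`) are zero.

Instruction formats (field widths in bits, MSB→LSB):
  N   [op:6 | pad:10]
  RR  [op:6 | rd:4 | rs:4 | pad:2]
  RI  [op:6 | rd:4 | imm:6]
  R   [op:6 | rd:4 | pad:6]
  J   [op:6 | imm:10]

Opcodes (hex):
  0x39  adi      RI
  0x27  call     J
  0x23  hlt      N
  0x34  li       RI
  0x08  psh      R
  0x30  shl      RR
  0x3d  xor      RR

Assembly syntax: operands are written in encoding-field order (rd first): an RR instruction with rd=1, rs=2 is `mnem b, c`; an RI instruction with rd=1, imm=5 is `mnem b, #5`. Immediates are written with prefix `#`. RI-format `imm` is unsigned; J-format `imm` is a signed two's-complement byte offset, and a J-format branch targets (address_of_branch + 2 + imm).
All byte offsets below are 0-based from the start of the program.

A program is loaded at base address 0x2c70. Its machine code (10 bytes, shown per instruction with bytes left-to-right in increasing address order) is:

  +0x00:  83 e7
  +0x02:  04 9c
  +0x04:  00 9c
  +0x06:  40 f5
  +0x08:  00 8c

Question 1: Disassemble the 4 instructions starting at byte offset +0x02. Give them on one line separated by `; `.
[02] 04 9c → 0x9c04
  opcode bits[15:10]=0x27: call/J
  imm@[9:0]=0x4 ⇒ #4
[04] 00 9c → 0x9c00
  opcode bits[15:10]=0x27: call/J
  imm@[9:0]=0x0 ⇒ #0
[06] 40 f5 → 0xf540
  opcode bits[15:10]=0x3d: xor/RR
  rd@[9:6]=0x5 ⇒ h
  rs@[5:2]=0x0 ⇒ a
[08] 00 8c → 0x8c00
  opcode bits[15:10]=0x23: hlt/N

call #4; call #0; xor h, a; hlt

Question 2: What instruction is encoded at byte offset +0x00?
off 0x00: read 83 e7 as little → 0xe783
  top 6b → 0x39 → adi [RI]
  rd: (w>>6)&0xf=0xe → u
  imm: (w>>0)&0x3f=0x3 → #3

adi u, #3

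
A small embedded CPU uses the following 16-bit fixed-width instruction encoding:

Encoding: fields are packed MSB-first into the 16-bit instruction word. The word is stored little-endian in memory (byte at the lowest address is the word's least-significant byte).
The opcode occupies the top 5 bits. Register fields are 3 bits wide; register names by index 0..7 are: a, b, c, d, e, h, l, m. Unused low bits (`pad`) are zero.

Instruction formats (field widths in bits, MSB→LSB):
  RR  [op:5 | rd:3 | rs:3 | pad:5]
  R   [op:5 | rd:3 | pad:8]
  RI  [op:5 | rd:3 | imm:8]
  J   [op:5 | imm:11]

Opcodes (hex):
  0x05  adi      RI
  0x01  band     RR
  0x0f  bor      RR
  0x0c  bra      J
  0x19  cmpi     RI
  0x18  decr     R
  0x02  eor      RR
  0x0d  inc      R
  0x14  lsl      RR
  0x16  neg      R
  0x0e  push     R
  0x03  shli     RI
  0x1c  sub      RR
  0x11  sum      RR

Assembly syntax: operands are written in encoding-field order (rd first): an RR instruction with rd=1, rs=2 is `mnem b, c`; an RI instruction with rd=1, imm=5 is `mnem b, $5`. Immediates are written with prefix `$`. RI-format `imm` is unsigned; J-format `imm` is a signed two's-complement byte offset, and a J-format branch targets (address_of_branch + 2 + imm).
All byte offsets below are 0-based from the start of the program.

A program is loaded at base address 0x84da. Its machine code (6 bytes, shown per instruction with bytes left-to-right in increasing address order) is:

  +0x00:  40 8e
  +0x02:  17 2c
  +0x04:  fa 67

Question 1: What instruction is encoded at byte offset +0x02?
off 0x02: read 17 2c as little → 0x2c17
  top 5b → 0x5 → adi [RI]
  rd@[10:8]=0x4 ⇒ e
  imm@[7:0]=0x17 ⇒ $23

adi e, $23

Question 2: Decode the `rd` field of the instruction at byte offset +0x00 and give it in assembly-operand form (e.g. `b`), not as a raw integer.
+0x00: 40 8e ⇒ word 0x8e40 (little)
  top 5b → 0x11 → sum [RR]
  [10:8] rd=6 = l
  [7:5] rs=2 = c

l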